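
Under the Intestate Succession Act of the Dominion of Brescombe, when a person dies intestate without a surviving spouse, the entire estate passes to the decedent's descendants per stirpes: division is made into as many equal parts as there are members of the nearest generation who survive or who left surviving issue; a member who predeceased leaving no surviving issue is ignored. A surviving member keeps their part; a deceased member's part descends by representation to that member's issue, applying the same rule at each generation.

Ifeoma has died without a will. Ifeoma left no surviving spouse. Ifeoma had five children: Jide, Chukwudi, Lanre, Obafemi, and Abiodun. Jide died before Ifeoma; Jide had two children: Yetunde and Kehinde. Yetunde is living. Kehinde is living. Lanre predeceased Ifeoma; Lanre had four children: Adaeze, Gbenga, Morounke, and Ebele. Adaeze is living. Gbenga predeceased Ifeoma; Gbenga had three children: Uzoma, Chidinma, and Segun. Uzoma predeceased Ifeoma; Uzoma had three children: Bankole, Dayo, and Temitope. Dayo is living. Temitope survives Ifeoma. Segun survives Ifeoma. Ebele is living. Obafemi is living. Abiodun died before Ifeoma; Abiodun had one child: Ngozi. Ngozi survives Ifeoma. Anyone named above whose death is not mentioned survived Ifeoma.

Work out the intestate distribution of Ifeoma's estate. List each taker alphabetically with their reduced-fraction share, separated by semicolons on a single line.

Adaeze 1/20; Bankole 1/180; Chidinma 1/60; Chukwudi 1/5; Dayo 1/180; Ebele 1/20; Kehinde 1/10; Morounke 1/20; Ngozi 1/5; Obafemi 1/5; Segun 1/60; Temitope 1/180; Yetunde 1/10

There is no surviving spouse, so the entire estate passes to Ifeoma's descendants per stirpes.
The estate is divided into 5 equal shares of 1/5 among Jide, Chukwudi, Lanre, Obafemi, Abiodun.
Jide predeceased; the 1/5 allotted to Jide's branch passes to Jide's issue by representation.
The 1/5 is divided into 2 equal shares of 1/10 among Yetunde, Kehinde.
Yetunde is living and takes 1/10.
Kehinde is living and takes 1/10.
Chukwudi is living and takes 1/5.
Lanre predeceased; the 1/5 allotted to Lanre's branch passes to Lanre's issue by representation.
The 1/5 is divided into 4 equal shares of 1/20 among Adaeze, Gbenga, Morounke, Ebele.
Adaeze is living and takes 1/20.
Gbenga predeceased; the 1/20 allotted to Gbenga's branch passes to Gbenga's issue by representation.
The 1/20 is divided into 3 equal shares of 1/60 among Uzoma, Chidinma, Segun.
Uzoma predeceased; the 1/60 allotted to Uzoma's branch passes to Uzoma's issue by representation.
The 1/60 is divided into 3 equal shares of 1/180 among Bankole, Dayo, Temitope.
Bankole is living and takes 1/180.
Dayo is living and takes 1/180.
Temitope is living and takes 1/180.
Chidinma is living and takes 1/60.
Segun is living and takes 1/60.
Morounke is living and takes 1/20.
Ebele is living and takes 1/20.
Obafemi is living and takes 1/5.
Abiodun predeceased; the 1/5 allotted to Abiodun's branch passes to Abiodun's issue by representation.
Ngozi is the sole taker at this level and receives the full 1/5.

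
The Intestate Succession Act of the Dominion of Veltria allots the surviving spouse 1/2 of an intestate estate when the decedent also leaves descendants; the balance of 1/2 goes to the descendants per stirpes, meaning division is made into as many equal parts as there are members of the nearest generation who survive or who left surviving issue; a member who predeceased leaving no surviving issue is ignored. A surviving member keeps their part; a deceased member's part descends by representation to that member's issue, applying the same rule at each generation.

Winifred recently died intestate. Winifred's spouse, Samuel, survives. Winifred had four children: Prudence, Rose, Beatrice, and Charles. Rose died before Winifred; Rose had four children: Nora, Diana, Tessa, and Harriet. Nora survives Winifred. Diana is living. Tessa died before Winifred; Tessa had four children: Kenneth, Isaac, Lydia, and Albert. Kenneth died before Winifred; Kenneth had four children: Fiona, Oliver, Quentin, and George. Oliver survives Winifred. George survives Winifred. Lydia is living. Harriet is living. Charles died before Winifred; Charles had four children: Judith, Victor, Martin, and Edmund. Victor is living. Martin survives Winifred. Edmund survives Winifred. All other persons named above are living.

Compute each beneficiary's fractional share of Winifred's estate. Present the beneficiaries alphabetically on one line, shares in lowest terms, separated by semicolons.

Albert 1/128; Beatrice 1/8; Diana 1/32; Edmund 1/32; Fiona 1/512; George 1/512; Harriet 1/32; Isaac 1/128; Judith 1/32; Lydia 1/128; Martin 1/32; Nora 1/32; Oliver 1/512; Prudence 1/8; Quentin 1/512; Samuel 1/2; Victor 1/32

Samuel, as surviving spouse, takes 1/2.
The remaining 1/2 passes to Winifred's descendants per stirpes.
The 1/2 is divided into 4 equal shares of 1/8 among Prudence, Rose, Beatrice, Charles.
Prudence is living and takes 1/8.
Rose predeceased; the 1/8 allotted to Rose's branch passes to Rose's issue by representation.
The 1/8 is divided into 4 equal shares of 1/32 among Nora, Diana, Tessa, Harriet.
Nora is living and takes 1/32.
Diana is living and takes 1/32.
Tessa predeceased; the 1/32 allotted to Tessa's branch passes to Tessa's issue by representation.
The 1/32 is divided into 4 equal shares of 1/128 among Kenneth, Isaac, Lydia, Albert.
Kenneth predeceased; the 1/128 allotted to Kenneth's branch passes to Kenneth's issue by representation.
The 1/128 is divided into 4 equal shares of 1/512 among Fiona, Oliver, Quentin, George.
Fiona is living and takes 1/512.
Oliver is living and takes 1/512.
Quentin is living and takes 1/512.
George is living and takes 1/512.
Isaac is living and takes 1/128.
Lydia is living and takes 1/128.
Albert is living and takes 1/128.
Harriet is living and takes 1/32.
Beatrice is living and takes 1/8.
Charles predeceased; the 1/8 allotted to Charles's branch passes to Charles's issue by representation.
The 1/8 is divided into 4 equal shares of 1/32 among Judith, Victor, Martin, Edmund.
Judith is living and takes 1/32.
Victor is living and takes 1/32.
Martin is living and takes 1/32.
Edmund is living and takes 1/32.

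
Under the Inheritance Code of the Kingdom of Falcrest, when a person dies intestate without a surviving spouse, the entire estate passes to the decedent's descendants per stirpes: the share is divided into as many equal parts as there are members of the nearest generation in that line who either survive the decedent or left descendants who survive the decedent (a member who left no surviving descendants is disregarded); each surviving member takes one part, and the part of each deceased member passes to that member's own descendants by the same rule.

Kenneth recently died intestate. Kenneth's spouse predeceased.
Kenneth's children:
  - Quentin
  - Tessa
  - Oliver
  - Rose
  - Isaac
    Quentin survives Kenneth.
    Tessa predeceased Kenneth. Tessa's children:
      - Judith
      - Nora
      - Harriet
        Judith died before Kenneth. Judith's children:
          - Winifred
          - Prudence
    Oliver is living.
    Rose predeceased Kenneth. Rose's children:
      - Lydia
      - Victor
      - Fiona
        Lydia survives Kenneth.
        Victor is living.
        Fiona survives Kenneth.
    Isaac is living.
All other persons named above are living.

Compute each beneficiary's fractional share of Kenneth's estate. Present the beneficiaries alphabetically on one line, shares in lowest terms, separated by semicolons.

There is no surviving spouse, so the entire estate passes to Kenneth's descendants per stirpes.
The estate is divided into 5 equal shares of 1/5 among Quentin, Tessa, Oliver, Rose, Isaac.
Quentin is living and takes 1/5.
Tessa predeceased; the 1/5 allotted to Tessa's branch passes to Tessa's issue by representation.
The 1/5 is divided into 3 equal shares of 1/15 among Judith, Nora, Harriet.
Judith predeceased; the 1/15 allotted to Judith's branch passes to Judith's issue by representation.
The 1/15 is divided into 2 equal shares of 1/30 among Winifred, Prudence.
Winifred is living and takes 1/30.
Prudence is living and takes 1/30.
Nora is living and takes 1/15.
Harriet is living and takes 1/15.
Oliver is living and takes 1/5.
Rose predeceased; the 1/5 allotted to Rose's branch passes to Rose's issue by representation.
The 1/5 is divided into 3 equal shares of 1/15 among Lydia, Victor, Fiona.
Lydia is living and takes 1/15.
Victor is living and takes 1/15.
Fiona is living and takes 1/15.
Isaac is living and takes 1/5.

Fiona 1/15; Harriet 1/15; Isaac 1/5; Lydia 1/15; Nora 1/15; Oliver 1/5; Prudence 1/30; Quentin 1/5; Victor 1/15; Winifred 1/30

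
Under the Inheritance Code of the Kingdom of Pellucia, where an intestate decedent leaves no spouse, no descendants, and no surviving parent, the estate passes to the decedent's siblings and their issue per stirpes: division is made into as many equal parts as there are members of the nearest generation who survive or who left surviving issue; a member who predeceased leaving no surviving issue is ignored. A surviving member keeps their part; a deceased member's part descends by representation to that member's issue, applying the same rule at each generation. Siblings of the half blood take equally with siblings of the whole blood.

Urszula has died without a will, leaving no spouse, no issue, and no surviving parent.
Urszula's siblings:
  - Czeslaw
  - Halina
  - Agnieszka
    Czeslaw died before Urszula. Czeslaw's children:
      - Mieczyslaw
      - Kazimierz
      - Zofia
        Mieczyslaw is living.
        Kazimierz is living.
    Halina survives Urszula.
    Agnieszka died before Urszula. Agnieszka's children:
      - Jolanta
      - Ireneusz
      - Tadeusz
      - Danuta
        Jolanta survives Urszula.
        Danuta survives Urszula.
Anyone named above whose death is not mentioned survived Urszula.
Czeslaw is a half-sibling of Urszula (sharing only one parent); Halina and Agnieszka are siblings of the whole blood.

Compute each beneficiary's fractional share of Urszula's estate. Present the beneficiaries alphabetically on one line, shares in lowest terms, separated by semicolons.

No spouse, descendants, or parent survives, so the estate passes to Urszula's siblings per stirpes.
Half-blood and whole-blood siblings take equally under the stated rule.
The estate is divided into 3 equal shares of 1/3 among Czeslaw, Halina, Agnieszka.
Czeslaw predeceased; the 1/3 allotted to Czeslaw's branch passes to Czeslaw's issue by representation.
The 1/3 is divided into 3 equal shares of 1/9 among Mieczyslaw, Kazimierz, Zofia.
Mieczyslaw is living and takes 1/9.
Kazimierz is living and takes 1/9.
Zofia is living and takes 1/9.
Halina is living and takes 1/3.
Agnieszka predeceased; the 1/3 allotted to Agnieszka's branch passes to Agnieszka's issue by representation.
The 1/3 is divided into 4 equal shares of 1/12 among Jolanta, Ireneusz, Tadeusz, Danuta.
Jolanta is living and takes 1/12.
Ireneusz is living and takes 1/12.
Tadeusz is living and takes 1/12.
Danuta is living and takes 1/12.

Danuta 1/12; Halina 1/3; Ireneusz 1/12; Jolanta 1/12; Kazimierz 1/9; Mieczyslaw 1/9; Tadeusz 1/12; Zofia 1/9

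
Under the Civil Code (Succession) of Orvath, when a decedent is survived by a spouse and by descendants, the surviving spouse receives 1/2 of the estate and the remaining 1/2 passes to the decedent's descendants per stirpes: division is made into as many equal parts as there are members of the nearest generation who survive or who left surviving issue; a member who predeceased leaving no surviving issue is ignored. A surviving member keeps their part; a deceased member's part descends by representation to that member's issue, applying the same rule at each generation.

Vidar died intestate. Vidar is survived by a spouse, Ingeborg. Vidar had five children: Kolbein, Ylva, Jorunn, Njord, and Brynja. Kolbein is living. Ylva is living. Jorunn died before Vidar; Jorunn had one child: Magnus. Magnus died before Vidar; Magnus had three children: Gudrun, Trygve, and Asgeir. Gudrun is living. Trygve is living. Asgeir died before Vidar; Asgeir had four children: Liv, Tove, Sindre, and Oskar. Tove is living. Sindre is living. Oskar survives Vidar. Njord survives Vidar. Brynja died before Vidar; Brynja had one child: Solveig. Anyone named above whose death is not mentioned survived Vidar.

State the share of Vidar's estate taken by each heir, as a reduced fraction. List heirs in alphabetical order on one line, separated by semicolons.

Ingeborg, as surviving spouse, takes 1/2.
The remaining 1/2 passes to Vidar's descendants per stirpes.
The 1/2 is divided into 5 equal shares of 1/10 among Kolbein, Ylva, Jorunn, Njord, Brynja.
Kolbein is living and takes 1/10.
Ylva is living and takes 1/10.
Jorunn predeceased; the 1/10 allotted to Jorunn's branch passes to Jorunn's issue by representation.
Magnus's line is the sole branch at this level, so the full 1/10 passes to Magnus's issue by representation.
The 1/10 is divided into 3 equal shares of 1/30 among Gudrun, Trygve, Asgeir.
Gudrun is living and takes 1/30.
Trygve is living and takes 1/30.
Asgeir predeceased; the 1/30 allotted to Asgeir's branch passes to Asgeir's issue by representation.
The 1/30 is divided into 4 equal shares of 1/120 among Liv, Tove, Sindre, Oskar.
Liv is living and takes 1/120.
Tove is living and takes 1/120.
Sindre is living and takes 1/120.
Oskar is living and takes 1/120.
Njord is living and takes 1/10.
Brynja predeceased; the 1/10 allotted to Brynja's branch passes to Brynja's issue by representation.
Solveig is the sole taker at this level and receives the full 1/10.

Gudrun 1/30; Ingeborg 1/2; Kolbein 1/10; Liv 1/120; Njord 1/10; Oskar 1/120; Sindre 1/120; Solveig 1/10; Tove 1/120; Trygve 1/30; Ylva 1/10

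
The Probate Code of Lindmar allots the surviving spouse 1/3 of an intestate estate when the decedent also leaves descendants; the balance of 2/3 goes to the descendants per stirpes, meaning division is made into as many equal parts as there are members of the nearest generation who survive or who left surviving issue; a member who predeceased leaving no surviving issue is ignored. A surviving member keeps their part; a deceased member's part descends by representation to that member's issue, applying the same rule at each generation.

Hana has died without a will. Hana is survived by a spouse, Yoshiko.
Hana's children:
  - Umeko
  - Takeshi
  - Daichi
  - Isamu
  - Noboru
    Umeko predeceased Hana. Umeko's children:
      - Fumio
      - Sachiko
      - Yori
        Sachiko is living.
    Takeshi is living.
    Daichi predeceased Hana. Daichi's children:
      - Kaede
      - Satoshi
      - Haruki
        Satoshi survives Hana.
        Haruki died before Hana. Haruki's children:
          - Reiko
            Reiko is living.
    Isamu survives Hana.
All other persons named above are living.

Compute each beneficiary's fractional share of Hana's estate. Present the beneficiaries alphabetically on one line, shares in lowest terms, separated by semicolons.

Yoshiko, as surviving spouse, takes 1/3.
The remaining 2/3 passes to Hana's descendants per stirpes.
The 2/3 is divided into 5 equal shares of 2/15 among Umeko, Takeshi, Daichi, Isamu, Noboru.
Umeko predeceased; the 2/15 allotted to Umeko's branch passes to Umeko's issue by representation.
The 2/15 is divided into 3 equal shares of 2/45 among Fumio, Sachiko, Yori.
Fumio is living and takes 2/45.
Sachiko is living and takes 2/45.
Yori is living and takes 2/45.
Takeshi is living and takes 2/15.
Daichi predeceased; the 2/15 allotted to Daichi's branch passes to Daichi's issue by representation.
The 2/15 is divided into 3 equal shares of 2/45 among Kaede, Satoshi, Haruki.
Kaede is living and takes 2/45.
Satoshi is living and takes 2/45.
Haruki predeceased; the 2/45 allotted to Haruki's branch passes to Haruki's issue by representation.
Reiko is the sole taker at this level and receives the full 2/45.
Isamu is living and takes 2/15.
Noboru is living and takes 2/15.

Fumio 2/45; Isamu 2/15; Kaede 2/45; Noboru 2/15; Reiko 2/45; Sachiko 2/45; Satoshi 2/45; Takeshi 2/15; Yori 2/45; Yoshiko 1/3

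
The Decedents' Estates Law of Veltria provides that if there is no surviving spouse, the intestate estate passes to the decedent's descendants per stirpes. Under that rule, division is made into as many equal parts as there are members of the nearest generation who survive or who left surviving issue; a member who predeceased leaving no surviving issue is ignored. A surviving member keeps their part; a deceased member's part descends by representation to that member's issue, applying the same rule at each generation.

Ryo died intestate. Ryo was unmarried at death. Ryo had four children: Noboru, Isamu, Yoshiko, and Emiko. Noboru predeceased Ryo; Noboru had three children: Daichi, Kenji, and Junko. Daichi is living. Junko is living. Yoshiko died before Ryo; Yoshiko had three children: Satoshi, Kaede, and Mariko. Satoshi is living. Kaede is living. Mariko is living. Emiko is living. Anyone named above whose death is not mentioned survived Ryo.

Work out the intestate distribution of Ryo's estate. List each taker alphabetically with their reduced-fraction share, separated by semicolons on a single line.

Daichi 1/12; Emiko 1/4; Isamu 1/4; Junko 1/12; Kaede 1/12; Kenji 1/12; Mariko 1/12; Satoshi 1/12

There is no surviving spouse, so the entire estate passes to Ryo's descendants per stirpes.
The estate is divided into 4 equal shares of 1/4 among Noboru, Isamu, Yoshiko, Emiko.
Noboru predeceased; the 1/4 allotted to Noboru's branch passes to Noboru's issue by representation.
The 1/4 is divided into 3 equal shares of 1/12 among Daichi, Kenji, Junko.
Daichi is living and takes 1/12.
Kenji is living and takes 1/12.
Junko is living and takes 1/12.
Isamu is living and takes 1/4.
Yoshiko predeceased; the 1/4 allotted to Yoshiko's branch passes to Yoshiko's issue by representation.
The 1/4 is divided into 3 equal shares of 1/12 among Satoshi, Kaede, Mariko.
Satoshi is living and takes 1/12.
Kaede is living and takes 1/12.
Mariko is living and takes 1/12.
Emiko is living and takes 1/4.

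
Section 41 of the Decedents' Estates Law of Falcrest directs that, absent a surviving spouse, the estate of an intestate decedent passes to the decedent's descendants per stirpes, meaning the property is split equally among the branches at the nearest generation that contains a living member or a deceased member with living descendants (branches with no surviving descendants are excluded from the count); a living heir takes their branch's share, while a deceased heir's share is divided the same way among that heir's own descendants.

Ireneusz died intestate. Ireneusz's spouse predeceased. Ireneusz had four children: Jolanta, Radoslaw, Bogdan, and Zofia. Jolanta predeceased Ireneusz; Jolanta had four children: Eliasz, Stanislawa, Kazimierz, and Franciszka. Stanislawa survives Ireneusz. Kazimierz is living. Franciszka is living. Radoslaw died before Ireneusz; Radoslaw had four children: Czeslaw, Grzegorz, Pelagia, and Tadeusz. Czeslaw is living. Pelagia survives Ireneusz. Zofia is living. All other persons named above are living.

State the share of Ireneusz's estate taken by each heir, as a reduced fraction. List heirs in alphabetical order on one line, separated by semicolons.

There is no surviving spouse, so the entire estate passes to Ireneusz's descendants per stirpes.
The estate is divided into 4 equal shares of 1/4 among Jolanta, Radoslaw, Bogdan, Zofia.
Jolanta predeceased; the 1/4 allotted to Jolanta's branch passes to Jolanta's issue by representation.
The 1/4 is divided into 4 equal shares of 1/16 among Eliasz, Stanislawa, Kazimierz, Franciszka.
Eliasz is living and takes 1/16.
Stanislawa is living and takes 1/16.
Kazimierz is living and takes 1/16.
Franciszka is living and takes 1/16.
Radoslaw predeceased; the 1/4 allotted to Radoslaw's branch passes to Radoslaw's issue by representation.
The 1/4 is divided into 4 equal shares of 1/16 among Czeslaw, Grzegorz, Pelagia, Tadeusz.
Czeslaw is living and takes 1/16.
Grzegorz is living and takes 1/16.
Pelagia is living and takes 1/16.
Tadeusz is living and takes 1/16.
Bogdan is living and takes 1/4.
Zofia is living and takes 1/4.

Bogdan 1/4; Czeslaw 1/16; Eliasz 1/16; Franciszka 1/16; Grzegorz 1/16; Kazimierz 1/16; Pelagia 1/16; Stanislawa 1/16; Tadeusz 1/16; Zofia 1/4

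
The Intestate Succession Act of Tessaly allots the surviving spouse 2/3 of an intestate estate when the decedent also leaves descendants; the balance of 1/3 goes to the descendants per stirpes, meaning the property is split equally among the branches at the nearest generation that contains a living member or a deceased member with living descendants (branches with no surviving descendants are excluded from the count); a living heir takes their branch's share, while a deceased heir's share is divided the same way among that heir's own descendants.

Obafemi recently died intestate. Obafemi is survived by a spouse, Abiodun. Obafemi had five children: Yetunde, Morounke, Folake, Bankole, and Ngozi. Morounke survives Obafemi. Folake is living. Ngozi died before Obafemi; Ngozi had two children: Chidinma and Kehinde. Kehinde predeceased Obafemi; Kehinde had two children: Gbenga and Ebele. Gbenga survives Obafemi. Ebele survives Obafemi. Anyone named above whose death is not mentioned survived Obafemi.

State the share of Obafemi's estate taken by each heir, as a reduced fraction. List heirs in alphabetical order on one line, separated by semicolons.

Abiodun, as surviving spouse, takes 2/3.
The remaining 1/3 passes to Obafemi's descendants per stirpes.
The 1/3 is divided into 5 equal shares of 1/15 among Yetunde, Morounke, Folake, Bankole, Ngozi.
Yetunde is living and takes 1/15.
Morounke is living and takes 1/15.
Folake is living and takes 1/15.
Bankole is living and takes 1/15.
Ngozi predeceased; the 1/15 allotted to Ngozi's branch passes to Ngozi's issue by representation.
The 1/15 is divided into 2 equal shares of 1/30 among Chidinma, Kehinde.
Chidinma is living and takes 1/30.
Kehinde predeceased; the 1/30 allotted to Kehinde's branch passes to Kehinde's issue by representation.
The 1/30 is divided into 2 equal shares of 1/60 among Gbenga, Ebele.
Gbenga is living and takes 1/60.
Ebele is living and takes 1/60.

Abiodun 2/3; Bankole 1/15; Chidinma 1/30; Ebele 1/60; Folake 1/15; Gbenga 1/60; Morounke 1/15; Yetunde 1/15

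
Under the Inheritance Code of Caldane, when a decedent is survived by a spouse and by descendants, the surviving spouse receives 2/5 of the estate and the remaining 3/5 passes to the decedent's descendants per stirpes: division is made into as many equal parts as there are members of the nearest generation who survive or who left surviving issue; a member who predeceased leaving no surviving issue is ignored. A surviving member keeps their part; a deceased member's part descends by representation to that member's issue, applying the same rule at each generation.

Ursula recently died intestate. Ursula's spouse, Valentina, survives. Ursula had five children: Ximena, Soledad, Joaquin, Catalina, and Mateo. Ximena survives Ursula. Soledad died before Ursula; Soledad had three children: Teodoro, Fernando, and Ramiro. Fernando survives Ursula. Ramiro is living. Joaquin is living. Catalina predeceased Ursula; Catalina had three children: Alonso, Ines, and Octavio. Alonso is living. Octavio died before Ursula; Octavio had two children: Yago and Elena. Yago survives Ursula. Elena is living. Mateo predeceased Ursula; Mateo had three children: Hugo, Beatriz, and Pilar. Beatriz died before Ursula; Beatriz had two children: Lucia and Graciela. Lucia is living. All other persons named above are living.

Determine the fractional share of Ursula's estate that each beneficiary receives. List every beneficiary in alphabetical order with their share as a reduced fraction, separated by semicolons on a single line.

Valentina, as surviving spouse, takes 2/5.
The remaining 3/5 passes to Ursula's descendants per stirpes.
The 3/5 is divided into 5 equal shares of 3/25 among Ximena, Soledad, Joaquin, Catalina, Mateo.
Ximena is living and takes 3/25.
Soledad predeceased; the 3/25 allotted to Soledad's branch passes to Soledad's issue by representation.
The 3/25 is divided into 3 equal shares of 1/25 among Teodoro, Fernando, Ramiro.
Teodoro is living and takes 1/25.
Fernando is living and takes 1/25.
Ramiro is living and takes 1/25.
Joaquin is living and takes 3/25.
Catalina predeceased; the 3/25 allotted to Catalina's branch passes to Catalina's issue by representation.
The 3/25 is divided into 3 equal shares of 1/25 among Alonso, Ines, Octavio.
Alonso is living and takes 1/25.
Ines is living and takes 1/25.
Octavio predeceased; the 1/25 allotted to Octavio's branch passes to Octavio's issue by representation.
The 1/25 is divided into 2 equal shares of 1/50 among Yago, Elena.
Yago is living and takes 1/50.
Elena is living and takes 1/50.
Mateo predeceased; the 3/25 allotted to Mateo's branch passes to Mateo's issue by representation.
The 3/25 is divided into 3 equal shares of 1/25 among Hugo, Beatriz, Pilar.
Hugo is living and takes 1/25.
Beatriz predeceased; the 1/25 allotted to Beatriz's branch passes to Beatriz's issue by representation.
The 1/25 is divided into 2 equal shares of 1/50 among Lucia, Graciela.
Lucia is living and takes 1/50.
Graciela is living and takes 1/50.
Pilar is living and takes 1/25.

Alonso 1/25; Elena 1/50; Fernando 1/25; Graciela 1/50; Hugo 1/25; Ines 1/25; Joaquin 3/25; Lucia 1/50; Pilar 1/25; Ramiro 1/25; Teodoro 1/25; Valentina 2/5; Ximena 3/25; Yago 1/50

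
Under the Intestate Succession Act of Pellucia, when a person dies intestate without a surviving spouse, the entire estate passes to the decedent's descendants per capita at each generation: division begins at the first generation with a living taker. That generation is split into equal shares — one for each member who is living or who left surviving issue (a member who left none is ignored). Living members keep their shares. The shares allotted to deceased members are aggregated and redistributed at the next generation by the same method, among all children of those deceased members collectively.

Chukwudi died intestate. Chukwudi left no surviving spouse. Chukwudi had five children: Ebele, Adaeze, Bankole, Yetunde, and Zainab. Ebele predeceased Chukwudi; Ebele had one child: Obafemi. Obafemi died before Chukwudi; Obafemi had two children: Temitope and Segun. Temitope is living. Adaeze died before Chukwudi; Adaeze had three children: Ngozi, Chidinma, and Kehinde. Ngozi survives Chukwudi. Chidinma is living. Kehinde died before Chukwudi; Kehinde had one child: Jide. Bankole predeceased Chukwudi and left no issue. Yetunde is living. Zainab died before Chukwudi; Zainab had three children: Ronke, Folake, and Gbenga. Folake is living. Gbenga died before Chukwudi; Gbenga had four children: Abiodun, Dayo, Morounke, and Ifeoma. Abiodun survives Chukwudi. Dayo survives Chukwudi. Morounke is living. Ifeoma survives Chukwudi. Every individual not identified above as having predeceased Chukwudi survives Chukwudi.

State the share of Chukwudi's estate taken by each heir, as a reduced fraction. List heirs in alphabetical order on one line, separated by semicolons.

Abiodun 9/196; Chidinma 3/28; Dayo 9/196; Folake 3/28; Ifeoma 9/196; Jide 9/196; Morounke 9/196; Ngozi 3/28; Ronke 3/28; Segun 9/196; Temitope 9/196; Yetunde 1/4

There is no surviving spouse, so the entire estate passes to Chukwudi's descendants per capita at each generation.
At generation 1 (Ebele, Adaeze, Yetunde, Zainab) there are 4 shares of (1)/4 = 1/4 each.
Living: Yetunde — each takes 1/4.
Deceased: Ebele, Adaeze, and Zainab. Their combined 3/4 is pooled and carried to generation 2.
At generation 2 (Obafemi, Ngozi, Chidinma, Kehinde, Ronke, Folake, Gbenga) there are 7 shares of (3/4)/7 = 3/28 each.
Living: Ngozi, Chidinma, Ronke, and Folake — each takes 3/28.
Deceased: Obafemi, Kehinde, and Gbenga. Their combined 9/28 is pooled and carried to generation 3.
At generation 3 (Temitope, Segun, Jide, Abiodun, Dayo, Morounke, Ifeoma) there are 7 shares of (9/28)/7 = 9/196 each.
Living: Temitope, Segun, Jide, Abiodun, Dayo, Morounke, and Ifeoma — each takes 9/196.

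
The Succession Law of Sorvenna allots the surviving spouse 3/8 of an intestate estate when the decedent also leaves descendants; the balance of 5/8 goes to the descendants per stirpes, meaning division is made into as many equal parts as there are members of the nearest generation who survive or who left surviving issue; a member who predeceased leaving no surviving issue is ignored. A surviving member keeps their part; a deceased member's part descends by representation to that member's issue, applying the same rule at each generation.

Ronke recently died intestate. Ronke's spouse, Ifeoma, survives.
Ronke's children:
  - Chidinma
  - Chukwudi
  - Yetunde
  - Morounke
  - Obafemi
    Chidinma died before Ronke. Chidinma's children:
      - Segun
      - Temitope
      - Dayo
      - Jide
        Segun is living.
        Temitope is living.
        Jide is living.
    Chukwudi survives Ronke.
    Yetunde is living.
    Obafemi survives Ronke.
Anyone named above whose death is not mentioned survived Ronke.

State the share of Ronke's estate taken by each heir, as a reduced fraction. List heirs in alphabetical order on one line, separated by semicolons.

Chukwudi 1/8; Dayo 1/32; Ifeoma 3/8; Jide 1/32; Morounke 1/8; Obafemi 1/8; Segun 1/32; Temitope 1/32; Yetunde 1/8

Ifeoma, as surviving spouse, takes 3/8.
The remaining 5/8 passes to Ronke's descendants per stirpes.
The 5/8 is divided into 5 equal shares of 1/8 among Chidinma, Chukwudi, Yetunde, Morounke, Obafemi.
Chidinma predeceased; the 1/8 allotted to Chidinma's branch passes to Chidinma's issue by representation.
The 1/8 is divided into 4 equal shares of 1/32 among Segun, Temitope, Dayo, Jide.
Segun is living and takes 1/32.
Temitope is living and takes 1/32.
Dayo is living and takes 1/32.
Jide is living and takes 1/32.
Chukwudi is living and takes 1/8.
Yetunde is living and takes 1/8.
Morounke is living and takes 1/8.
Obafemi is living and takes 1/8.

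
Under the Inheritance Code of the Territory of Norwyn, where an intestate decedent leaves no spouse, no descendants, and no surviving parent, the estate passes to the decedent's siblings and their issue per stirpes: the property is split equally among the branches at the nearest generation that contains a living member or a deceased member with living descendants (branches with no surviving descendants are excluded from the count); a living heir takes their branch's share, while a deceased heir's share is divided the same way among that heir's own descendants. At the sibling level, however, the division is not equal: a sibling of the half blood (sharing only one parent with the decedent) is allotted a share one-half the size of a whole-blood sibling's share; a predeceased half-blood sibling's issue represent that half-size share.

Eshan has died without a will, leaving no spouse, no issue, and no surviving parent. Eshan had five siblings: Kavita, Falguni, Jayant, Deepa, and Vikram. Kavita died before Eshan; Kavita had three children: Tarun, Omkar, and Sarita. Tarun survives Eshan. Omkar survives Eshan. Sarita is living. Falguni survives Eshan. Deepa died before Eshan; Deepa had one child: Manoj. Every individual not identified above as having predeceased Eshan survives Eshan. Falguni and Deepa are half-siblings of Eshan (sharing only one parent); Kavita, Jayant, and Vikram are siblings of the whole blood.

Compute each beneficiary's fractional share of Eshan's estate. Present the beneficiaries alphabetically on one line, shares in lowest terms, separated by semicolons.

No spouse, descendants, or parent survives, so the estate passes to Eshan's siblings per stirpes.
Half-blood siblings count for one-half the weight of whole-blood siblings at the initial division.
Dividing 1 in proportion to weights (total weight 4): Kavita (weight 1) → 1/4; Falguni (weight 1/2) → 1/8; Jayant (weight 1) → 1/4; Deepa (weight 1/2) → 1/8; Vikram (weight 1) → 1/4.
Kavita predeceased; the 1/4 allotted to Kavita's branch passes to Kavita's issue by representation.
The 1/4 is divided into 3 equal shares of 1/12 among Tarun, Omkar, Sarita.
Tarun is living and takes 1/12.
Omkar is living and takes 1/12.
Sarita is living and takes 1/12.
Falguni is living and takes 1/8.
Jayant is living and takes 1/4.
Deepa predeceased; the 1/8 allotted to Deepa's branch passes to Deepa's issue by representation.
Manoj is the sole taker at this level and receives the full 1/8.
Vikram is living and takes 1/4.

Falguni 1/8; Jayant 1/4; Manoj 1/8; Omkar 1/12; Sarita 1/12; Tarun 1/12; Vikram 1/4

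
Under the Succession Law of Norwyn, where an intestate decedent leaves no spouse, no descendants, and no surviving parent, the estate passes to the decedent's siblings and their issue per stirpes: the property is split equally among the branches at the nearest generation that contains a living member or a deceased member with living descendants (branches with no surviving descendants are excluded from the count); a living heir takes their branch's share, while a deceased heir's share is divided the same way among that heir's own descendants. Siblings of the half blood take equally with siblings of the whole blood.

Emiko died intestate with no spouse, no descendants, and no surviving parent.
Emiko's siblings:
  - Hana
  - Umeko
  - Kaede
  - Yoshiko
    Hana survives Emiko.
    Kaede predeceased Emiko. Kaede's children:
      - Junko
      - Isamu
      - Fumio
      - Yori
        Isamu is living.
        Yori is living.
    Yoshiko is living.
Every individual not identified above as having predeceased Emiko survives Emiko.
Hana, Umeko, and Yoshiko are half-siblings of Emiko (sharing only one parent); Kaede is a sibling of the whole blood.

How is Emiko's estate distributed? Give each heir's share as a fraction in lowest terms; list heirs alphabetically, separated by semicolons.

Fumio 1/16; Hana 1/4; Isamu 1/16; Junko 1/16; Umeko 1/4; Yori 1/16; Yoshiko 1/4

No spouse, descendants, or parent survives, so the estate passes to Emiko's siblings per stirpes.
Half-blood and whole-blood siblings take equally under the stated rule.
The estate is divided into 4 equal shares of 1/4 among Hana, Umeko, Kaede, Yoshiko.
Hana is living and takes 1/4.
Umeko is living and takes 1/4.
Kaede predeceased; the 1/4 allotted to Kaede's branch passes to Kaede's issue by representation.
The 1/4 is divided into 4 equal shares of 1/16 among Junko, Isamu, Fumio, Yori.
Junko is living and takes 1/16.
Isamu is living and takes 1/16.
Fumio is living and takes 1/16.
Yori is living and takes 1/16.
Yoshiko is living and takes 1/4.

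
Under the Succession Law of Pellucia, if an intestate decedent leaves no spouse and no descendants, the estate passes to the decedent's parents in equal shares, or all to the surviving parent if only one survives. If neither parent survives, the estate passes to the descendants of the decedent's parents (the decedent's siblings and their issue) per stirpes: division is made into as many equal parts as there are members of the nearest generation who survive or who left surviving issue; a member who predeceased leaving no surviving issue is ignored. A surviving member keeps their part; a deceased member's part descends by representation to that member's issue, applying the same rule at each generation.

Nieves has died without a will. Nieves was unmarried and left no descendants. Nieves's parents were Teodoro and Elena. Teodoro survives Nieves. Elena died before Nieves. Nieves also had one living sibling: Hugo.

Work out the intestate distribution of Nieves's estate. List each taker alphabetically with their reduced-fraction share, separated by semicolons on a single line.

Only one parent, Teodoro, survives, so Teodoro takes the entire estate. The siblings take nothing because a surviving parent has priority.

Teodoro 1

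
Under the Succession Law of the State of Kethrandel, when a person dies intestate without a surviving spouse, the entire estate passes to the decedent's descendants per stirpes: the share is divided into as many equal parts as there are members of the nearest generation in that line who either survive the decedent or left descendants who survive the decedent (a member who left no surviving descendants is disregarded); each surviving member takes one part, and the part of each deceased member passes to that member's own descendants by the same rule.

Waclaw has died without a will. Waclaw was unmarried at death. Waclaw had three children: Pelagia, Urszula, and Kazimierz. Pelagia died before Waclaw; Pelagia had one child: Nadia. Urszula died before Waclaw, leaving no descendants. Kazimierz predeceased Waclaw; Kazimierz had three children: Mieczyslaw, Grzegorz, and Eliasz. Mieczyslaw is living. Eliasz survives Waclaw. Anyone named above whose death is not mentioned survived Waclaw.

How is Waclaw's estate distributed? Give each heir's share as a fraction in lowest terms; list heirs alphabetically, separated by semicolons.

There is no surviving spouse, so the entire estate passes to Waclaw's descendants per stirpes.
Urszula left no surviving issue, so that branch lapses and is disregarded.
The estate is divided into 2 equal shares of 1/2 among Pelagia, Kazimierz.
Pelagia predeceased; the 1/2 allotted to Pelagia's branch passes to Pelagia's issue by representation.
Nadia is the sole taker at this level and receives the full 1/2.
Kazimierz predeceased; the 1/2 allotted to Kazimierz's branch passes to Kazimierz's issue by representation.
The 1/2 is divided into 3 equal shares of 1/6 among Mieczyslaw, Grzegorz, Eliasz.
Mieczyslaw is living and takes 1/6.
Grzegorz is living and takes 1/6.
Eliasz is living and takes 1/6.

Eliasz 1/6; Grzegorz 1/6; Mieczyslaw 1/6; Nadia 1/2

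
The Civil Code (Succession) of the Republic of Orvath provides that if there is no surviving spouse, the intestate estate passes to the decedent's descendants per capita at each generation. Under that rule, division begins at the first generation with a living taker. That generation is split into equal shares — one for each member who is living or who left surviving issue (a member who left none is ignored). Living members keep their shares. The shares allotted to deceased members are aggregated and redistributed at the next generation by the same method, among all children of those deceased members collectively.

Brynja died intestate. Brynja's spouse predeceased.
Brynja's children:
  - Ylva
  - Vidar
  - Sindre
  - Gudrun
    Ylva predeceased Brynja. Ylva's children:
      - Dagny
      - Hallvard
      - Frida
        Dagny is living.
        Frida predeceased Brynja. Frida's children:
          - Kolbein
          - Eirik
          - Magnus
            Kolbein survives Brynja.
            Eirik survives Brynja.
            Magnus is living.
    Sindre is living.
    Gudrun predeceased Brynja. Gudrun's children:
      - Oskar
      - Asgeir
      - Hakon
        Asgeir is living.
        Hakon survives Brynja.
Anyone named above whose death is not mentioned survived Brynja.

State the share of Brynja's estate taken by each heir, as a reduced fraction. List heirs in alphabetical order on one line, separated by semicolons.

Asgeir 1/12; Dagny 1/12; Eirik 1/36; Hakon 1/12; Hallvard 1/12; Kolbein 1/36; Magnus 1/36; Oskar 1/12; Sindre 1/4; Vidar 1/4

There is no surviving spouse, so the entire estate passes to Brynja's descendants per capita at each generation.
At generation 1 (Ylva, Vidar, Sindre, Gudrun) there are 4 shares of (1)/4 = 1/4 each.
Living: Vidar and Sindre — each takes 1/4.
Deceased: Ylva and Gudrun. Their combined 1/2 is pooled and carried to generation 2.
At generation 2 (Dagny, Hallvard, Frida, Oskar, Asgeir, Hakon) there are 6 shares of (1/2)/6 = 1/12 each.
Living: Dagny, Hallvard, Oskar, Asgeir, and Hakon — each takes 1/12.
Deceased: Frida. That 1/12 share is carried to generation 3.
At generation 3 (Kolbein, Eirik, Magnus) there are 3 shares of (1/12)/3 = 1/36 each.
Living: Kolbein, Eirik, and Magnus — each takes 1/36.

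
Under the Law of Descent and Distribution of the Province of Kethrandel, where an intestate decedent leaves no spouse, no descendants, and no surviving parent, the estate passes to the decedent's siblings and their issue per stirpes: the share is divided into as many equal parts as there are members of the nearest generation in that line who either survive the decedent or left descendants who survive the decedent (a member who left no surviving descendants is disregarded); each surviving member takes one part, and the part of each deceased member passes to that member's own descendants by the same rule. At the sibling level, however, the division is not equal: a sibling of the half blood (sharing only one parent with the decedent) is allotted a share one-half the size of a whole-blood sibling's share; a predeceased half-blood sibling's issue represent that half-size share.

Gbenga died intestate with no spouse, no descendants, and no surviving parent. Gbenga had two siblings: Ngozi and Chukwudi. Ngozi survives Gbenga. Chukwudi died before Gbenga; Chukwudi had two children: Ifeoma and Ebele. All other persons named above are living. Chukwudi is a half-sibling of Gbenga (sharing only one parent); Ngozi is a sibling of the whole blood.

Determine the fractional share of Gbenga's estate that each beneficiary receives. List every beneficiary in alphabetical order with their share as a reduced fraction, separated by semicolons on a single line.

No spouse, descendants, or parent survives, so the estate passes to Gbenga's siblings per stirpes.
Half-blood siblings count for one-half the weight of whole-blood siblings at the initial division.
Dividing 1 in proportion to weights (total weight 3/2): Ngozi (weight 1) → 2/3; Chukwudi (weight 1/2) → 1/3.
Ngozi is living and takes 2/3.
Chukwudi predeceased; the 1/3 allotted to Chukwudi's branch passes to Chukwudi's issue by representation.
The 1/3 is divided into 2 equal shares of 1/6 among Ifeoma, Ebele.
Ifeoma is living and takes 1/6.
Ebele is living and takes 1/6.

Ebele 1/6; Ifeoma 1/6; Ngozi 2/3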